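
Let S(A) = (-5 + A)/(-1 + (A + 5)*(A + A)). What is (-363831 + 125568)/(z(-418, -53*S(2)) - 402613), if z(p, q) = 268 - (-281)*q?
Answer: 2144367/3606212 ≈ 0.59463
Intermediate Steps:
S(A) = (-5 + A)/(-1 + 2*A*(5 + A)) (S(A) = (-5 + A)/(-1 + (5 + A)*(2*A)) = (-5 + A)/(-1 + 2*A*(5 + A)))
z(p, q) = 268 + 281*q
(-363831 + 125568)/(z(-418, -53*S(2)) - 402613) = (-363831 + 125568)/((268 + 281*(-53*(-5 + 2)/(-1 + 2*2² + 10*2))) - 402613) = -238263/((268 + 281*(-53*(-3)/(-1 + 2*4 + 20))) - 402613) = -238263/((268 + 281*(-53*(-3)/(-1 + 8 + 20))) - 402613) = -238263/((268 + 281*(-53*(-3)/27)) - 402613) = -238263/((268 + 281*(-53*(-⅑))) - 402613) = -238263/((268 + 281*(53/9)) - 402613) = -238263/((268 + 14893/9) - 402613) = -238263/(17305/9 - 402613) = -238263/(-3606212/9) = -238263*(-9/3606212) = 2144367/3606212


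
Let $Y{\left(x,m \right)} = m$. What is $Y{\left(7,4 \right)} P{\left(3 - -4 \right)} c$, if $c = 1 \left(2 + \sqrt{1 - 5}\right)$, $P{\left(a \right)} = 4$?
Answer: $32 + 32 i \approx 32.0 + 32.0 i$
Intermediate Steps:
$c = 2 + 2 i$ ($c = 1 \left(2 + \sqrt{-4}\right) = 1 \left(2 + 2 i\right) = 2 + 2 i \approx 2.0 + 2.0 i$)
$Y{\left(7,4 \right)} P{\left(3 - -4 \right)} c = 4 \cdot 4 \left(2 + 2 i\right) = 16 \left(2 + 2 i\right) = 32 + 32 i$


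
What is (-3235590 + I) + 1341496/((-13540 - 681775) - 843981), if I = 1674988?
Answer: -300278719711/192412 ≈ -1.5606e+6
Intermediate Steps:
(-3235590 + I) + 1341496/((-13540 - 681775) - 843981) = (-3235590 + 1674988) + 1341496/((-13540 - 681775) - 843981) = -1560602 + 1341496/(-695315 - 843981) = -1560602 + 1341496/(-1539296) = -1560602 + 1341496*(-1/1539296) = -1560602 - 167687/192412 = -300278719711/192412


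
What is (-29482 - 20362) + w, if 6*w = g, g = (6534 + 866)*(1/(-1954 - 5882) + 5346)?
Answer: 38456477687/5877 ≈ 6.5436e+6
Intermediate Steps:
g = 77498821750/1959 (g = 7400*(1/(-7836) + 5346) = 7400*(-1/7836 + 5346) = 7400*(41891255/7836) = 77498821750/1959 ≈ 3.9560e+7)
w = 38749410875/5877 (w = (1/6)*(77498821750/1959) = 38749410875/5877 ≈ 6.5934e+6)
(-29482 - 20362) + w = (-29482 - 20362) + 38749410875/5877 = -49844 + 38749410875/5877 = 38456477687/5877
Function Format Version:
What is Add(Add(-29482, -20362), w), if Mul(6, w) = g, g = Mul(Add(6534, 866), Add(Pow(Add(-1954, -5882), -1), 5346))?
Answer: Rational(38456477687, 5877) ≈ 6.5436e+6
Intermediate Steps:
g = Rational(77498821750, 1959) (g = Mul(7400, Add(Pow(-7836, -1), 5346)) = Mul(7400, Add(Rational(-1, 7836), 5346)) = Mul(7400, Rational(41891255, 7836)) = Rational(77498821750, 1959) ≈ 3.9560e+7)
w = Rational(38749410875, 5877) (w = Mul(Rational(1, 6), Rational(77498821750, 1959)) = Rational(38749410875, 5877) ≈ 6.5934e+6)
Add(Add(-29482, -20362), w) = Add(Add(-29482, -20362), Rational(38749410875, 5877)) = Add(-49844, Rational(38749410875, 5877)) = Rational(38456477687, 5877)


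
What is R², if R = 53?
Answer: 2809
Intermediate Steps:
R² = 53² = 2809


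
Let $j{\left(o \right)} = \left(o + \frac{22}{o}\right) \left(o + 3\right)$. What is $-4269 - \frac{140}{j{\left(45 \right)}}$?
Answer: $- \frac{34955097}{8188} \approx -4269.1$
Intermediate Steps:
$j{\left(o \right)} = \left(3 + o\right) \left(o + \frac{22}{o}\right)$ ($j{\left(o \right)} = \left(o + \frac{22}{o}\right) \left(3 + o\right) = \left(3 + o\right) \left(o + \frac{22}{o}\right)$)
$-4269 - \frac{140}{j{\left(45 \right)}} = -4269 - \frac{140}{22 + 45^{2} + 3 \cdot 45 + \frac{66}{45}} = -4269 - \frac{140}{22 + 2025 + 135 + 66 \cdot \frac{1}{45}} = -4269 - \frac{140}{22 + 2025 + 135 + \frac{22}{15}} = -4269 - \frac{140}{\frac{32752}{15}} = -4269 - \frac{525}{8188} = - \frac{34955097}{8188}$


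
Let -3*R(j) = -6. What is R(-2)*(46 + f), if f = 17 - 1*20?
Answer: 86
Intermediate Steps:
R(j) = 2 (R(j) = -⅓*(-6) = 2)
f = -3 (f = 17 - 20 = -3)
R(-2)*(46 + f) = 2*(46 - 3) = 2*43 = 86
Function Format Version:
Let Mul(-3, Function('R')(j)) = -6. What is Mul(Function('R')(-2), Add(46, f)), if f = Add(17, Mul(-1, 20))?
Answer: 86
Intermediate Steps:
Function('R')(j) = 2 (Function('R')(j) = Mul(Rational(-1, 3), -6) = 2)
f = -3 (f = Add(17, -20) = -3)
Mul(Function('R')(-2), Add(46, f)) = Mul(2, Add(46, -3)) = Mul(2, 43) = 86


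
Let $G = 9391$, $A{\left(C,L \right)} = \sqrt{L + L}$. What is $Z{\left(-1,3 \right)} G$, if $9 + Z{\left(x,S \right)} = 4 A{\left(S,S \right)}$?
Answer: $-84519 + 37564 \sqrt{6} \approx 7493.6$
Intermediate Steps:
$A{\left(C,L \right)} = \sqrt{2} \sqrt{L}$ ($A{\left(C,L \right)} = \sqrt{2 L} = \sqrt{2} \sqrt{L}$)
$Z{\left(x,S \right)} = -9 + 4 \sqrt{2} \sqrt{S}$
$Z{\left(-1,3 \right)} G = \left(-9 + 4 \sqrt{2} \sqrt{3}\right) 9391 = \left(-9 + 4 \sqrt{6}\right) 9391 = -84519 + 37564 \sqrt{6}$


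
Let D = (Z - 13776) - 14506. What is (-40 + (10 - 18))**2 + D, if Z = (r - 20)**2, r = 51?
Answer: -25017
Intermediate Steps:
Z = 961 (Z = (51 - 20)**2 = 31**2 = 961)
D = -27321 (D = (961 - 13776) - 14506 = -12815 - 14506 = -27321)
(-40 + (10 - 18))**2 + D = (-40 + (10 - 18))**2 - 27321 = (-40 - 8)**2 - 27321 = (-48)**2 - 27321 = 2304 - 27321 = -25017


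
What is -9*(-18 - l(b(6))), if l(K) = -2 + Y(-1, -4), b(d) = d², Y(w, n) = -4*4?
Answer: 0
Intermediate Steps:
Y(w, n) = -16
l(K) = -18 (l(K) = -2 - 16 = -18)
-9*(-18 - l(b(6))) = -9*(-18 - 1*(-18)) = -9*(-18 + 18) = -9*0 = 0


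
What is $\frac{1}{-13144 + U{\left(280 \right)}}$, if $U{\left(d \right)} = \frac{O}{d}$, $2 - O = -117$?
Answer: $- \frac{40}{525743} \approx -7.6083 \cdot 10^{-5}$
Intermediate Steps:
$O = 119$ ($O = 2 - -117 = 2 + 117 = 119$)
$U{\left(d \right)} = \frac{119}{d}$
$\frac{1}{-13144 + U{\left(280 \right)}} = \frac{1}{-13144 + \frac{119}{280}} = \frac{1}{-13144 + 119 \cdot \frac{1}{280}} = \frac{1}{-13144 + \frac{17}{40}} = \frac{1}{- \frac{525743}{40}} = - \frac{40}{525743}$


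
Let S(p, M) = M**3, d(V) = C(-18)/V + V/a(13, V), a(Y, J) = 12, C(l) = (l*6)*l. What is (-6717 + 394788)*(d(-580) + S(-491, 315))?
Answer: 1758774398399694/145 ≈ 1.2129e+13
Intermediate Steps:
C(l) = 6*l**2 (C(l) = (6*l)*l = 6*l**2)
d(V) = 1944/V + V/12 (d(V) = (6*(-18)**2)/V + V/12 = (6*324)/V + V*(1/12) = 1944/V + V/12)
(-6717 + 394788)*(d(-580) + S(-491, 315)) = (-6717 + 394788)*((1944/(-580) + (1/12)*(-580)) + 315**3) = 388071*((1944*(-1/580) - 145/3) + 31255875) = 388071*((-486/145 - 145/3) + 31255875) = 388071*(-22483/435 + 31255875) = 388071*(13596283142/435) = 1758774398399694/145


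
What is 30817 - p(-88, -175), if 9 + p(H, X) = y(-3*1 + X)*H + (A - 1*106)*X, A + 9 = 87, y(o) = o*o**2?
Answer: -496272250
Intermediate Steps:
y(o) = o**3
A = 78 (A = -9 + 87 = 78)
p(H, X) = -9 - 28*X + H*(-3 + X)**3 (p(H, X) = -9 + ((-3*1 + X)**3*H + (78 - 1*106)*X) = -9 + ((-3 + X)**3*H + (78 - 106)*X) = -9 + (H*(-3 + X)**3 - 28*X) = -9 + (-28*X + H*(-3 + X)**3) = -9 - 28*X + H*(-3 + X)**3)
30817 - p(-88, -175) = 30817 - (-9 - 28*(-175) - 88*(-3 - 175)**3) = 30817 - (-9 + 4900 - 88*(-178)**3) = 30817 - (-9 + 4900 - 88*(-5639752)) = 30817 - (-9 + 4900 + 496298176) = 30817 - 1*496303067 = 30817 - 496303067 = -496272250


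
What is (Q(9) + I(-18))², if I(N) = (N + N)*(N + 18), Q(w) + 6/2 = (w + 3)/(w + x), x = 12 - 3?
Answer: 49/9 ≈ 5.4444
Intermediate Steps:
x = 9
Q(w) = -3 + (3 + w)/(9 + w) (Q(w) = -3 + (w + 3)/(w + 9) = -3 + (3 + w)/(9 + w))
I(N) = 2*N*(18 + N) (I(N) = (2*N)*(18 + N) = 2*N*(18 + N))
(Q(9) + I(-18))² = (2*(-12 - 1*9)/(9 + 9) + 2*(-18)*(18 - 18))² = (2*(-12 - 9)/18 + 2*(-18)*0)² = (2*(1/18)*(-21) + 0)² = (-7/3 + 0)² = (-7/3)² = 49/9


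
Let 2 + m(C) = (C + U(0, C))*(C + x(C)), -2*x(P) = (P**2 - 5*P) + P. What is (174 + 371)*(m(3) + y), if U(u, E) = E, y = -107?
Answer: -44690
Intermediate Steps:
x(P) = 2*P - P**2/2 (x(P) = -((P**2 - 5*P) + P)/2 = -(P**2 - 4*P)/2 = 2*P - P**2/2)
m(C) = -2 + 2*C*(C + C*(4 - C)/2) (m(C) = -2 + (C + C)*(C + C*(4 - C)/2) = -2 + (2*C)*(C + C*(4 - C)/2) = -2 + 2*C*(C + C*(4 - C)/2))
(174 + 371)*(m(3) + y) = (174 + 371)*((-2 - 1*3**3 + 6*3**2) - 107) = 545*((-2 - 1*27 + 6*9) - 107) = 545*((-2 - 27 + 54) - 107) = 545*(25 - 107) = 545*(-82) = -44690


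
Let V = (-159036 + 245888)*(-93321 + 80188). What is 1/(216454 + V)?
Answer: -1/1140410862 ≈ -8.7688e-10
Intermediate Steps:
V = -1140627316 (V = 86852*(-13133) = -1140627316)
1/(216454 + V) = 1/(216454 - 1140627316) = 1/(-1140410862) = -1/1140410862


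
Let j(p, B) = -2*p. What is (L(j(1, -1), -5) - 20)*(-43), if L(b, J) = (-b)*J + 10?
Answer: 860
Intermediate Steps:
L(b, J) = 10 - J*b (L(b, J) = -J*b + 10 = 10 - J*b)
(L(j(1, -1), -5) - 20)*(-43) = ((10 - 1*(-5)*(-2*1)) - 20)*(-43) = ((10 - 1*(-5)*(-2)) - 20)*(-43) = ((10 - 10) - 20)*(-43) = (0 - 20)*(-43) = -20*(-43) = 860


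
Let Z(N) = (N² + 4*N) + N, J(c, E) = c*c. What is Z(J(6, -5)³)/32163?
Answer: 725671872/10721 ≈ 67687.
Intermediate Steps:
J(c, E) = c²
Z(N) = N² + 5*N
Z(J(6, -5)³)/32163 = ((6²)³*(5 + (6²)³))/32163 = (36³*(5 + 36³))*(1/32163) = (46656*(5 + 46656))*(1/32163) = (46656*46661)*(1/32163) = 2177015616*(1/32163) = 725671872/10721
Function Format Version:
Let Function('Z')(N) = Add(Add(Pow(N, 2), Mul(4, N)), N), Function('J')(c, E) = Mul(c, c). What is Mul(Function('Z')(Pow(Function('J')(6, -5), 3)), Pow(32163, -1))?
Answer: Rational(725671872, 10721) ≈ 67687.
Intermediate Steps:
Function('J')(c, E) = Pow(c, 2)
Function('Z')(N) = Add(Pow(N, 2), Mul(5, N))
Mul(Function('Z')(Pow(Function('J')(6, -5), 3)), Pow(32163, -1)) = Mul(Mul(Pow(Pow(6, 2), 3), Add(5, Pow(Pow(6, 2), 3))), Pow(32163, -1)) = Mul(Mul(Pow(36, 3), Add(5, Pow(36, 3))), Rational(1, 32163)) = Mul(Mul(46656, Add(5, 46656)), Rational(1, 32163)) = Mul(Mul(46656, 46661), Rational(1, 32163)) = Mul(2177015616, Rational(1, 32163)) = Rational(725671872, 10721)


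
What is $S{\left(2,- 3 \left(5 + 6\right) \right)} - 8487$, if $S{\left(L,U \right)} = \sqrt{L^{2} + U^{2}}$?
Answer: $-8487 + \sqrt{1093} \approx -8453.9$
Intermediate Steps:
$S{\left(2,- 3 \left(5 + 6\right) \right)} - 8487 = \sqrt{2^{2} + \left(- 3 \left(5 + 6\right)\right)^{2}} - 8487 = \sqrt{4 + \left(\left(-3\right) 11\right)^{2}} - 8487 = \sqrt{4 + \left(-33\right)^{2}} - 8487 = \sqrt{4 + 1089} - 8487 = \sqrt{1093} - 8487 = -8487 + \sqrt{1093}$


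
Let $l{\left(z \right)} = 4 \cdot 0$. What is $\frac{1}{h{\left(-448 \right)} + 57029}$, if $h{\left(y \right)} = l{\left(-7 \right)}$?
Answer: $\frac{1}{57029} \approx 1.7535 \cdot 10^{-5}$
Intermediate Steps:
$l{\left(z \right)} = 0$
$h{\left(y \right)} = 0$
$\frac{1}{h{\left(-448 \right)} + 57029} = \frac{1}{0 + 57029} = \frac{1}{57029}$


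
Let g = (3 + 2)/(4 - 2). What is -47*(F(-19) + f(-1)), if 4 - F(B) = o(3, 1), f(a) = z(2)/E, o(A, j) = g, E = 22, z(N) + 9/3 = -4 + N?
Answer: -658/11 ≈ -59.818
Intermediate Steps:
g = 5/2 ≈ 2.5000
z(N) = -7 + N (z(N) = -3 + (-4 + N) = -7 + N)
o(A, j) = 5/2
f(a) = -5/22 (f(a) = (-7 + 2)/22 = -5*1/22 = -5/22)
F(B) = 3/2 (F(B) = 4 - 1*5/2 = 4 - 5/2 = 3/2)
-47*(F(-19) + f(-1)) = -47*(3/2 - 5/22) = -47*14/11 = -658/11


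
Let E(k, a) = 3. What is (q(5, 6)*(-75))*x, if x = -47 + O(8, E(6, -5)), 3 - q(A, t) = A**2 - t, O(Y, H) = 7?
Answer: -48000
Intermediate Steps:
q(A, t) = 3 + t - A**2 (q(A, t) = 3 - (A**2 - t) = 3 + (t - A**2) = 3 + t - A**2)
x = -40 (x = -47 + 7 = -40)
(q(5, 6)*(-75))*x = ((3 + 6 - 1*5**2)*(-75))*(-40) = ((3 + 6 - 1*25)*(-75))*(-40) = ((3 + 6 - 25)*(-75))*(-40) = -16*(-75)*(-40) = 1200*(-40) = -48000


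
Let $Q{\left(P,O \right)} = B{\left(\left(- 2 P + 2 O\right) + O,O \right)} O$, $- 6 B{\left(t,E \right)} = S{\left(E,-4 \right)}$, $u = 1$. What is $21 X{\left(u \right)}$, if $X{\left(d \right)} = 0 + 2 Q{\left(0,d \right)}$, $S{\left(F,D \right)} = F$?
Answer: $-7$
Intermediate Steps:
$B{\left(t,E \right)} = - \frac{E}{6}$
$Q{\left(P,O \right)} = - \frac{O^{2}}{6}$ ($Q{\left(P,O \right)} = - \frac{O}{6} O = - \frac{O^{2}}{6}$)
$X{\left(d \right)} = - \frac{d^{2}}{3}$ ($X{\left(d \right)} = 0 + 2 \left(- \frac{d^{2}}{6}\right) = 0 - \frac{d^{2}}{3} = - \frac{d^{2}}{3}$)
$21 X{\left(u \right)} = 21 \left(- \frac{1^{2}}{3}\right) = 21 \left(\left(- \frac{1}{3}\right) 1\right) = 21 \left(- \frac{1}{3}\right) = -7$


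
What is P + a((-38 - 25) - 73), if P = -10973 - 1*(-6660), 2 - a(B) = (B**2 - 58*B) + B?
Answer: -30559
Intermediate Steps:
a(B) = 2 - B**2 + 57*B (a(B) = 2 - ((B**2 - 58*B) + B) = 2 - (B**2 - 57*B) = 2 + (-B**2 + 57*B) = 2 - B**2 + 57*B)
P = -4313 (P = -10973 + 6660 = -4313)
P + a((-38 - 25) - 73) = -4313 + (2 - ((-38 - 25) - 73)**2 + 57*((-38 - 25) - 73)) = -4313 + (2 - (-63 - 73)**2 + 57*(-63 - 73)) = -4313 + (2 - 1*(-136)**2 + 57*(-136)) = -4313 + (2 - 1*18496 - 7752) = -4313 + (2 - 18496 - 7752) = -4313 - 26246 = -30559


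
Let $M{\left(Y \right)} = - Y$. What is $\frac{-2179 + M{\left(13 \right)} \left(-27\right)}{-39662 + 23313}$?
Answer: $\frac{1828}{16349} \approx 0.11181$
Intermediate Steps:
$\frac{-2179 + M{\left(13 \right)} \left(-27\right)}{-39662 + 23313} = \frac{-2179 + \left(-1\right) 13 \left(-27\right)}{-39662 + 23313} = \frac{-2179 - -351}{-16349} = \left(-2179 + 351\right) \left(- \frac{1}{16349}\right) = \left(-1828\right) \left(- \frac{1}{16349}\right) = \frac{1828}{16349}$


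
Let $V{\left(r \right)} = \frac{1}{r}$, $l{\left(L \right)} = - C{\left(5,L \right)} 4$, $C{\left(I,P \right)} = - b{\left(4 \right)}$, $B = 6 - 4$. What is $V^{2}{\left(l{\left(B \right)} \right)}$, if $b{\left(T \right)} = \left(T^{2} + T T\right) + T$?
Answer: $\frac{1}{20736} \approx 4.8225 \cdot 10^{-5}$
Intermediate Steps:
$b{\left(T \right)} = T + 2 T^{2}$ ($b{\left(T \right)} = \left(T^{2} + T^{2}\right) + T = 2 T^{2} + T = T + 2 T^{2}$)
$B = 2$
$C{\left(I,P \right)} = -36$ ($C{\left(I,P \right)} = - 4 \left(1 + 2 \cdot 4\right) = - 4 \left(1 + 8\right) = - 4 \cdot 9 = \left(-1\right) 36 = -36$)
$l{\left(L \right)} = 144$ ($l{\left(L \right)} = \left(-1\right) \left(-36\right) 4 = 36 \cdot 4 = 144$)
$V^{2}{\left(l{\left(B \right)} \right)} = \left(\frac{1}{144}\right)^{2} = \frac{1}{20736}$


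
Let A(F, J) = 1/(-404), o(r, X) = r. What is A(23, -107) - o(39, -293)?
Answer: -15757/404 ≈ -39.002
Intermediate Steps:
A(F, J) = -1/404
A(23, -107) - o(39, -293) = -1/404 - 1*39 = -1/404 - 39 = -15757/404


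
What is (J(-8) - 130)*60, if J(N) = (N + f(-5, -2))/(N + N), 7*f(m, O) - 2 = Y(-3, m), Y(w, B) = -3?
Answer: -217545/28 ≈ -7769.5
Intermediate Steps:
f(m, O) = -⅐ (f(m, O) = 2/7 + (⅐)*(-3) = 2/7 - 3/7 = -⅐)
J(N) = (-⅐ + N)/(2*N) (J(N) = (N - ⅐)/(N + N) = (-⅐ + N)/((2*N)) = (-⅐ + N)*(1/(2*N)) = (-⅐ + N)/(2*N))
(J(-8) - 130)*60 = ((1/14)*(-1 + 7*(-8))/(-8) - 130)*60 = ((1/14)*(-⅛)*(-1 - 56) - 130)*60 = ((1/14)*(-⅛)*(-57) - 130)*60 = (57/112 - 130)*60 = -14503/112*60 = -217545/28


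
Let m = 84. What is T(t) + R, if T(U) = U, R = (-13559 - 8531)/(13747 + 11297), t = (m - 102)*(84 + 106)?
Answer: -42836285/12522 ≈ -3420.9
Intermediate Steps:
t = -3420 (t = (84 - 102)*(84 + 106) = -18*190 = -3420)
R = -11045/12522 (R = -22090/25044 = -22090*1/25044 = -11045/12522 ≈ -0.88205)
T(t) + R = -3420 - 11045/12522 = -42836285/12522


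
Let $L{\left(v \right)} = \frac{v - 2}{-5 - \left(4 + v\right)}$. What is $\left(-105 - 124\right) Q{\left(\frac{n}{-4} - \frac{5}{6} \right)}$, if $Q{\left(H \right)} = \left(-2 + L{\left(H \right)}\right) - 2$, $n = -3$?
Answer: $\frac{92287}{107} \approx 862.5$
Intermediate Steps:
$L{\left(v \right)} = \frac{-2 + v}{-9 - v}$
$Q{\left(H \right)} = -4 + \frac{2 - H}{9 + H}$ ($Q{\left(H \right)} = \left(-2 + \frac{2 - H}{9 + H}\right) - 2 = -4 + \frac{2 - H}{9 + H}$)
$\left(-105 - 124\right) Q{\left(\frac{n}{-4} - \frac{5}{6} \right)} = \left(-105 - 124\right) \frac{-34 - 5 \left(- \frac{3}{-4} - \frac{5}{6}\right)}{9 - \left(- \frac{3}{4} + \frac{5}{6}\right)} = - 229 \frac{-34 - 5 \left(\left(-3\right) \left(- \frac{1}{4}\right) - \frac{5}{6}\right)}{9 - \frac{1}{12}} = - 229 \frac{-34 - 5 \left(\frac{3}{4} - \frac{5}{6}\right)}{9 + \left(\frac{3}{4} - \frac{5}{6}\right)} = - 229 \frac{-34 - - \frac{5}{12}}{9 - \frac{1}{12}} = - 229 \frac{-34 + \frac{5}{12}}{\frac{107}{12}} = - 229 \cdot \frac{12}{107} \left(- \frac{403}{12}\right) = \left(-229\right) \left(- \frac{403}{107}\right) = \frac{92287}{107}$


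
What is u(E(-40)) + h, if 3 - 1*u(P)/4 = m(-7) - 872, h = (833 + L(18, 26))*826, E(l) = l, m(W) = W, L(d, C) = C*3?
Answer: 756014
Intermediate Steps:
L(d, C) = 3*C
h = 752486 (h = (833 + 3*26)*826 = (833 + 78)*826 = 911*826 = 752486)
u(P) = 3528 (u(P) = 12 - 4*(-7 - 872) = 12 - 4*(-879) = 12 + 3516 = 3528)
u(E(-40)) + h = 3528 + 752486 = 756014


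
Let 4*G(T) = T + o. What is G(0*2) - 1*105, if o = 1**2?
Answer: -419/4 ≈ -104.75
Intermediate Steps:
o = 1
G(T) = 1/4 + T/4 (G(T) = (T + 1)/4 = (1 + T)/4 = 1/4 + T/4)
G(0*2) - 1*105 = (1/4 + (0*2)/4) - 1*105 = (1/4 + (1/4)*0) - 105 = (1/4 + 0) - 105 = 1/4 - 105 = -419/4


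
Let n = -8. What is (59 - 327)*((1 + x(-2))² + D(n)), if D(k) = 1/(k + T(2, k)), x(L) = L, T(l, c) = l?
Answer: -670/3 ≈ -223.33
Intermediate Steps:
D(k) = 1/(2 + k) (D(k) = 1/(k + 2) = 1/(2 + k))
(59 - 327)*((1 + x(-2))² + D(n)) = (59 - 327)*((1 - 2)² + 1/(2 - 8)) = -268*((-1)² + 1/(-6)) = -268*(1 - ⅙) = -268*⅚ = -670/3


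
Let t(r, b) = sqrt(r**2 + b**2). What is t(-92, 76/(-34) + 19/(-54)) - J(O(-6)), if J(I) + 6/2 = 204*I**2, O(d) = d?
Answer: -7341 + sqrt(7138456561)/918 ≈ -7249.0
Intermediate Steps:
J(I) = -3 + 204*I**2
t(r, b) = sqrt(b**2 + r**2)
t(-92, 76/(-34) + 19/(-54)) - J(O(-6)) = sqrt((76/(-34) + 19/(-54))**2 + (-92)**2) - (-3 + 204*(-6)**2) = sqrt((76*(-1/34) + 19*(-1/54))**2 + 8464) - (-3 + 204*36) = sqrt((-38/17 - 19/54)**2 + 8464) - (-3 + 7344) = sqrt((-2375/918)**2 + 8464) - 1*7341 = sqrt(5640625/842724 + 8464) - 7341 = sqrt(7138456561/842724) - 7341 = sqrt(7138456561)/918 - 7341 = -7341 + sqrt(7138456561)/918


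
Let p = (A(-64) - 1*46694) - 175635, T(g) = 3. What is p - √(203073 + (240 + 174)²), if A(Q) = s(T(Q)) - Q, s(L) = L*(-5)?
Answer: -222280 - √374469 ≈ -2.2289e+5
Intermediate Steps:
s(L) = -5*L
A(Q) = -15 - Q (A(Q) = -5*3 - Q = -15 - Q)
p = -222280 (p = ((-15 - 1*(-64)) - 1*46694) - 175635 = ((-15 + 64) - 46694) - 175635 = (49 - 46694) - 175635 = -46645 - 175635 = -222280)
p - √(203073 + (240 + 174)²) = -222280 - √(203073 + (240 + 174)²) = -222280 - √(203073 + 414²) = -222280 - √(203073 + 171396) = -222280 - √374469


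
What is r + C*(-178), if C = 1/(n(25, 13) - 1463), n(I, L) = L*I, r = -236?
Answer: -134195/569 ≈ -235.84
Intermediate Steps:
n(I, L) = I*L
C = -1/1138 (C = 1/(25*13 - 1463) = 1/(325 - 1463) = 1/(-1138) = -1/1138 ≈ -0.00087873)
r + C*(-178) = -236 - 1/1138*(-178) = -236 + 89/569 = -134195/569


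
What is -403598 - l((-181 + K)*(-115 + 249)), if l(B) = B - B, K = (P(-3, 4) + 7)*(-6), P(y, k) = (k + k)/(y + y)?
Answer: -403598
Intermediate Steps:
P(y, k) = k/y (P(y, k) = (2*k)/((2*y)) = (2*k)*(1/(2*y)) = k/y)
K = -34 (K = (4/(-3) + 7)*(-6) = (4*(-⅓) + 7)*(-6) = (-4/3 + 7)*(-6) = (17/3)*(-6) = -34)
l(B) = 0
-403598 - l((-181 + K)*(-115 + 249)) = -403598 - 1*0 = -403598 + 0 = -403598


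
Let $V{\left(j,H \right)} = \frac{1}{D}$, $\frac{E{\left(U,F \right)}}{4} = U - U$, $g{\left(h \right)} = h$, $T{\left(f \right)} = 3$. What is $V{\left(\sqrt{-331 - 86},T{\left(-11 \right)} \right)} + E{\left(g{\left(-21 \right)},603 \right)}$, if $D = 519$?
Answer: $\frac{1}{519} \approx 0.0019268$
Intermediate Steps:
$E{\left(U,F \right)} = 0$ ($E{\left(U,F \right)} = 4 \left(U - U\right) = 4 \cdot 0 = 0$)
$V{\left(j,H \right)} = \frac{1}{519}$
$V{\left(\sqrt{-331 - 86},T{\left(-11 \right)} \right)} + E{\left(g{\left(-21 \right)},603 \right)} = \frac{1}{519} + 0 = \frac{1}{519}$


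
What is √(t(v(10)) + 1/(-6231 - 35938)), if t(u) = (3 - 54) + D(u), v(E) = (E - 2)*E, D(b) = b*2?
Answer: 2*√48456608745/42169 ≈ 10.440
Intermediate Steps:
D(b) = 2*b
v(E) = E*(-2 + E) (v(E) = (-2 + E)*E = E*(-2 + E))
t(u) = -51 + 2*u (t(u) = (3 - 54) + 2*u = -51 + 2*u)
√(t(v(10)) + 1/(-6231 - 35938)) = √((-51 + 2*(10*(-2 + 10))) + 1/(-6231 - 35938)) = √((-51 + 2*(10*8)) + 1/(-42169)) = √((-51 + 2*80) - 1/42169) = √((-51 + 160) - 1/42169) = √(109 - 1/42169) = √(4596420/42169) = 2*√48456608745/42169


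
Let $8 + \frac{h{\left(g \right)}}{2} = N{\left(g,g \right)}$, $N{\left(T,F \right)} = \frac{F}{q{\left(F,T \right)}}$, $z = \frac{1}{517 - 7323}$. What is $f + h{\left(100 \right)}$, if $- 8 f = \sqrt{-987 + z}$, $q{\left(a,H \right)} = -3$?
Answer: $- \frac{248}{3} - \frac{i \sqrt{45719461538}}{54448} \approx -82.667 - 3.9271 i$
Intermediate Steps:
$z = - \frac{1}{6806}$ ($z = \frac{1}{-6806} = - \frac{1}{6806} \approx -0.00014693$)
$N{\left(T,F \right)} = - \frac{F}{3}$ ($N{\left(T,F \right)} = \frac{F}{-3} = F \left(- \frac{1}{3}\right) = - \frac{F}{3}$)
$h{\left(g \right)} = -16 - \frac{2 g}{3}$ ($h{\left(g \right)} = -16 + 2 \left(- \frac{g}{3}\right) = -16 - \frac{2 g}{3}$)
$f = - \frac{i \sqrt{45719461538}}{54448}$ ($f = - \frac{\sqrt{-987 - \frac{1}{6806}}}{8} = - \frac{\sqrt{- \frac{6717523}{6806}}}{8} = - \frac{\frac{1}{6806} i \sqrt{45719461538}}{8} = - \frac{i \sqrt{45719461538}}{54448} \approx - 3.9271 i$)
$f + h{\left(100 \right)} = - \frac{i \sqrt{45719461538}}{54448} - \frac{248}{3} = - \frac{248}{3} - \frac{i \sqrt{45719461538}}{54448}$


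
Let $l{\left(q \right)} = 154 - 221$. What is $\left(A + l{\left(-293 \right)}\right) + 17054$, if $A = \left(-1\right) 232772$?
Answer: $-215785$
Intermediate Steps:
$A = -232772$
$l{\left(q \right)} = -67$
$\left(A + l{\left(-293 \right)}\right) + 17054 = \left(-232772 - 67\right) + 17054 = -232839 + 17054 = -215785$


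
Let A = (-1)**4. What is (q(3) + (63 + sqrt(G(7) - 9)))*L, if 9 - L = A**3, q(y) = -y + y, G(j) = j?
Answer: 504 + 8*I*sqrt(2) ≈ 504.0 + 11.314*I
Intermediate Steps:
A = 1
q(y) = 0
L = 8 (L = 9 - 1*1**3 = 9 - 1*1 = 9 - 1 = 8)
(q(3) + (63 + sqrt(G(7) - 9)))*L = (0 + (63 + sqrt(7 - 9)))*8 = (0 + (63 + sqrt(-2)))*8 = (0 + (63 + I*sqrt(2)))*8 = (63 + I*sqrt(2))*8 = 504 + 8*I*sqrt(2)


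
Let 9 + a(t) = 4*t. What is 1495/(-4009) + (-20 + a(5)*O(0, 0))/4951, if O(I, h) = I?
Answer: -7481925/19848559 ≈ -0.37695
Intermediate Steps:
a(t) = -9 + 4*t
1495/(-4009) + (-20 + a(5)*O(0, 0))/4951 = 1495/(-4009) + (-20 + (-9 + 4*5)*0)/4951 = 1495*(-1/4009) + (-20 + (-9 + 20)*0)*(1/4951) = -1495/4009 + (-20 + 11*0)*(1/4951) = -1495/4009 + (-20 + 0)*(1/4951) = -1495/4009 - 20*1/4951 = -1495/4009 - 20/4951 = -7481925/19848559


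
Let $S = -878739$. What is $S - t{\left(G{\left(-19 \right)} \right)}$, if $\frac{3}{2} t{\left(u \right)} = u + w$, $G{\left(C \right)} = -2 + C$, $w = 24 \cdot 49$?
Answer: $-879509$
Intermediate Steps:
$w = 1176$
$t{\left(u \right)} = 784 + \frac{2 u}{3}$ ($t{\left(u \right)} = \frac{2 \left(u + 1176\right)}{3} = \frac{2 \left(1176 + u\right)}{3} = 784 + \frac{2 u}{3}$)
$S - t{\left(G{\left(-19 \right)} \right)} = -878739 - \left(784 + \frac{2 \left(-2 - 19\right)}{3}\right) = -878739 - \left(784 + \frac{2}{3} \left(-21\right)\right) = -878739 - \left(784 - 14\right) = -878739 - 770 = -879509$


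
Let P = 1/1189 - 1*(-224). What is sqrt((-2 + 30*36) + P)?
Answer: sqrt(1840665931)/1189 ≈ 36.083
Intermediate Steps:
P = 266337/1189 (P = 1/1189 + 224 = 266337/1189 ≈ 224.00)
sqrt((-2 + 30*36) + P) = sqrt((-2 + 30*36) + 266337/1189) = sqrt((-2 + 1080) + 266337/1189) = sqrt(1078 + 266337/1189) = sqrt(1548079/1189) = sqrt(1840665931)/1189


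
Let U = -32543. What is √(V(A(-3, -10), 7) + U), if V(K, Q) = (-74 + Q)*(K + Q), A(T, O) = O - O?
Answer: 6*I*√917 ≈ 181.69*I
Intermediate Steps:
A(T, O) = 0
√(V(A(-3, -10), 7) + U) = √((7² - 74*0 - 74*7 + 0*7) - 32543) = √((49 + 0 - 518 + 0) - 32543) = √(-469 - 32543) = √(-33012) = 6*I*√917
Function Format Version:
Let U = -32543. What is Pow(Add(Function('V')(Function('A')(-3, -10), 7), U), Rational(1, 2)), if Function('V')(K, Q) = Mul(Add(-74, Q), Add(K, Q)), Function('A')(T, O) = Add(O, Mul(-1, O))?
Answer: Mul(6, I, Pow(917, Rational(1, 2))) ≈ Mul(181.69, I)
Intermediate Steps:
Function('A')(T, O) = 0
Pow(Add(Function('V')(Function('A')(-3, -10), 7), U), Rational(1, 2)) = Pow(Add(Add(Pow(7, 2), Mul(-74, 0), Mul(-74, 7), Mul(0, 7)), -32543), Rational(1, 2)) = Pow(Add(Add(49, 0, -518, 0), -32543), Rational(1, 2)) = Pow(Add(-469, -32543), Rational(1, 2)) = Pow(-33012, Rational(1, 2)) = Mul(6, I, Pow(917, Rational(1, 2)))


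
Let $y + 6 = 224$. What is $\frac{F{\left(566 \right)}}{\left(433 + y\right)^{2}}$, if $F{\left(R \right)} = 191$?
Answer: $\frac{191}{423801} \approx 0.00045068$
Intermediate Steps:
$y = 218$ ($y = -6 + 224 = 218$)
$\frac{F{\left(566 \right)}}{\left(433 + y\right)^{2}} = \frac{191}{\left(433 + 218\right)^{2}} = \frac{191}{651^{2}} = \frac{191}{423801}$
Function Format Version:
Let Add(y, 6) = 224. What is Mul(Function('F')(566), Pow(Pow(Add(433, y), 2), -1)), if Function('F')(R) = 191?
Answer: Rational(191, 423801) ≈ 0.00045068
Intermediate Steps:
y = 218 (y = Add(-6, 224) = 218)
Mul(Function('F')(566), Pow(Pow(Add(433, y), 2), -1)) = Mul(191, Pow(Pow(Add(433, 218), 2), -1)) = Mul(191, Pow(Pow(651, 2), -1)) = Mul(191, Pow(423801, -1)) = Mul(191, Rational(1, 423801)) = Rational(191, 423801)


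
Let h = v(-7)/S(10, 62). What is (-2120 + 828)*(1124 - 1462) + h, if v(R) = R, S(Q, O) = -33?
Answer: 14410975/33 ≈ 4.3670e+5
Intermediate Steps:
h = 7/33 (h = -7/(-33) = -7*(-1/33) = 7/33 ≈ 0.21212)
(-2120 + 828)*(1124 - 1462) + h = (-2120 + 828)*(1124 - 1462) + 7/33 = -1292*(-338) + 7/33 = 436696 + 7/33 = 14410975/33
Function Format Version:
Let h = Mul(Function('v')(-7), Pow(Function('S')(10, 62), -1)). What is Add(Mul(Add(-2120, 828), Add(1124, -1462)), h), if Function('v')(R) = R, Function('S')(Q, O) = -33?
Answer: Rational(14410975, 33) ≈ 4.3670e+5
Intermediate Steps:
h = Rational(7, 33) (h = Mul(-7, Pow(-33, -1)) = Mul(-7, Rational(-1, 33)) = Rational(7, 33) ≈ 0.21212)
Add(Mul(Add(-2120, 828), Add(1124, -1462)), h) = Add(Mul(Add(-2120, 828), Add(1124, -1462)), Rational(7, 33)) = Add(Mul(-1292, -338), Rational(7, 33)) = Add(436696, Rational(7, 33)) = Rational(14410975, 33)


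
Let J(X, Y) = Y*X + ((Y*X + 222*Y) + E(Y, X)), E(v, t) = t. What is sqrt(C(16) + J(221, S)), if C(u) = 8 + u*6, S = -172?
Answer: I*sqrt(113883) ≈ 337.47*I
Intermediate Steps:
C(u) = 8 + 6*u
J(X, Y) = X + 222*Y + 2*X*Y (J(X, Y) = Y*X + ((Y*X + 222*Y) + X) = X*Y + ((X*Y + 222*Y) + X) = X*Y + ((222*Y + X*Y) + X) = X*Y + (X + 222*Y + X*Y) = X + 222*Y + 2*X*Y)
sqrt(C(16) + J(221, S)) = sqrt((8 + 6*16) + (221 + 222*(-172) + 2*221*(-172))) = sqrt((8 + 96) + (221 - 38184 - 76024)) = sqrt(104 - 113987) = sqrt(-113883) = I*sqrt(113883)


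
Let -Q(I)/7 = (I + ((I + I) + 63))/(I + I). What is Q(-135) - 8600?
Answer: -129133/15 ≈ -8608.9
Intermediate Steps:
Q(I) = -7*(63 + 3*I)/(2*I) (Q(I) = -7*(I + ((I + I) + 63))/(I + I) = -7*(I + (2*I + 63))/(2*I) = -7*(I + (63 + 2*I))*1/(2*I) = -7*(63 + 3*I)*1/(2*I) = -7*(63 + 3*I)/(2*I))
Q(-135) - 8600 = (21/2)*(-21 - 1*(-135))/(-135) - 8600 = (21/2)*(-1/135)*(-21 + 135) - 8600 = (21/2)*(-1/135)*114 - 8600 = -133/15 - 8600 = -129133/15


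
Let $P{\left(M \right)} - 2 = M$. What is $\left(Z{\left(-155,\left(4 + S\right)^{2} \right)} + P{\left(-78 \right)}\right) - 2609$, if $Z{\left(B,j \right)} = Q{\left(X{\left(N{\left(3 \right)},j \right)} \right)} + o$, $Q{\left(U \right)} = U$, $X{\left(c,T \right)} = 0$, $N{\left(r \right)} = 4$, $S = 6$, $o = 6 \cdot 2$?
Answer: $-2673$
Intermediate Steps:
$o = 12$
$P{\left(M \right)} = 2 + M$
$Z{\left(B,j \right)} = 12$ ($Z{\left(B,j \right)} = 0 + 12 = 12$)
$\left(Z{\left(-155,\left(4 + S\right)^{2} \right)} + P{\left(-78 \right)}\right) - 2609 = \left(12 + \left(2 - 78\right)\right) - 2609 = \left(12 - 76\right) - 2609 = -64 - 2609 = -2673$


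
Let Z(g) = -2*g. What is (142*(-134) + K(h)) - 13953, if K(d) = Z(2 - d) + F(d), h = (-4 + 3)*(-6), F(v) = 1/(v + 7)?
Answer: -428648/13 ≈ -32973.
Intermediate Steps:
F(v) = 1/(7 + v)
h = 6 (h = -1*(-6) = 6)
K(d) = -4 + 1/(7 + d) + 2*d (K(d) = -2*(2 - d) + 1/(7 + d) = (-4 + 2*d) + 1/(7 + d) = -4 + 1/(7 + d) + 2*d)
(142*(-134) + K(h)) - 13953 = (142*(-134) + (1 + 2*(-2 + 6)*(7 + 6))/(7 + 6)) - 13953 = (-19028 + (1 + 2*4*13)/13) - 13953 = (-19028 + (1 + 104)/13) - 13953 = (-19028 + (1/13)*105) - 13953 = (-19028 + 105/13) - 13953 = -247259/13 - 13953 = -428648/13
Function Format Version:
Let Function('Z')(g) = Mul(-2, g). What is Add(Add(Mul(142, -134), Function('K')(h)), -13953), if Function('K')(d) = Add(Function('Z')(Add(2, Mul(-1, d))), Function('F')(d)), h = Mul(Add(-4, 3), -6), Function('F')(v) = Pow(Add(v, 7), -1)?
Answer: Rational(-428648, 13) ≈ -32973.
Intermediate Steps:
Function('F')(v) = Pow(Add(7, v), -1)
h = 6 (h = Mul(-1, -6) = 6)
Function('K')(d) = Add(-4, Pow(Add(7, d), -1), Mul(2, d)) (Function('K')(d) = Add(Mul(-2, Add(2, Mul(-1, d))), Pow(Add(7, d), -1)) = Add(Add(-4, Mul(2, d)), Pow(Add(7, d), -1)) = Add(-4, Pow(Add(7, d), -1), Mul(2, d)))
Add(Add(Mul(142, -134), Function('K')(h)), -13953) = Add(Add(Mul(142, -134), Mul(Pow(Add(7, 6), -1), Add(1, Mul(2, Add(-2, 6), Add(7, 6))))), -13953) = Add(Add(-19028, Mul(Pow(13, -1), Add(1, Mul(2, 4, 13)))), -13953) = Add(Add(-19028, Mul(Rational(1, 13), Add(1, 104))), -13953) = Add(Add(-19028, Mul(Rational(1, 13), 105)), -13953) = Add(Add(-19028, Rational(105, 13)), -13953) = Add(Rational(-247259, 13), -13953) = Rational(-428648, 13)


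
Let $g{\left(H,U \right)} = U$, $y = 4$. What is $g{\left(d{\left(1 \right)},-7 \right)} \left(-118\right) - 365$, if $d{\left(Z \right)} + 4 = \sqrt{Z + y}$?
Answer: $461$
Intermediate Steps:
$d{\left(Z \right)} = -4 + \sqrt{4 + Z}$ ($d{\left(Z \right)} = -4 + \sqrt{Z + 4} = -4 + \sqrt{4 + Z}$)
$g{\left(d{\left(1 \right)},-7 \right)} \left(-118\right) - 365 = \left(-7\right) \left(-118\right) - 365 = 826 - 365 = 461$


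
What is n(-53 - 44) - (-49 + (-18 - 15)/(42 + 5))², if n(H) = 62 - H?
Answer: -5105665/2209 ≈ -2311.3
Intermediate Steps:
n(-53 - 44) - (-49 + (-18 - 15)/(42 + 5))² = (62 - (-53 - 44)) - (-49 + (-18 - 15)/(42 + 5))² = (62 - 1*(-97)) - (-49 - 33/47)² = (62 + 97) - (-49 - 33*1/47)² = 159 - (-49 - 33/47)² = 159 - (-2336/47)² = 159 - 1*5456896/2209 = 159 - 5456896/2209 = -5105665/2209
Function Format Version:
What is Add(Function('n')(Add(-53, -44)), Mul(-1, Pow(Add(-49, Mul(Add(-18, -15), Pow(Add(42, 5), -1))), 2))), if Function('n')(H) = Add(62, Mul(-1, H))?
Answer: Rational(-5105665, 2209) ≈ -2311.3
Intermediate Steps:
Add(Function('n')(Add(-53, -44)), Mul(-1, Pow(Add(-49, Mul(Add(-18, -15), Pow(Add(42, 5), -1))), 2))) = Add(Add(62, Mul(-1, Add(-53, -44))), Mul(-1, Pow(Add(-49, Mul(Add(-18, -15), Pow(Add(42, 5), -1))), 2))) = Add(Add(62, Mul(-1, -97)), Mul(-1, Pow(Add(-49, Mul(-33, Pow(47, -1))), 2))) = Add(Add(62, 97), Mul(-1, Pow(Add(-49, Mul(-33, Rational(1, 47))), 2))) = Add(159, Mul(-1, Pow(Add(-49, Rational(-33, 47)), 2))) = Add(159, Mul(-1, Pow(Rational(-2336, 47), 2))) = Add(159, Mul(-1, Rational(5456896, 2209))) = Add(159, Rational(-5456896, 2209)) = Rational(-5105665, 2209)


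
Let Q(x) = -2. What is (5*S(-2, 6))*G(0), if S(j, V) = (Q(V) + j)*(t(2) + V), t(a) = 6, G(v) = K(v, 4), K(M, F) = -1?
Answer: 240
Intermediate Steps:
G(v) = -1
S(j, V) = (-2 + j)*(6 + V)
(5*S(-2, 6))*G(0) = (5*(-12 - 2*6 + 6*(-2) + 6*(-2)))*(-1) = (5*(-12 - 12 - 12 - 12))*(-1) = (5*(-48))*(-1) = -240*(-1) = 240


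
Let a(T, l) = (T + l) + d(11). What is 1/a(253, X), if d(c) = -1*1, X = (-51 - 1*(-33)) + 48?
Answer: 1/282 ≈ 0.0035461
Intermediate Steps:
X = 30 (X = (-51 + 33) + 48 = -18 + 48 = 30)
d(c) = -1
a(T, l) = -1 + T + l (a(T, l) = (T + l) - 1 = -1 + T + l)
1/a(253, X) = 1/(-1 + 253 + 30) = 1/282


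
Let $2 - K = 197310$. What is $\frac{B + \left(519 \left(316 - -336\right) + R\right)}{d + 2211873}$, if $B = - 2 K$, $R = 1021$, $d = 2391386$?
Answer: $\frac{734025}{4603259} \approx 0.15946$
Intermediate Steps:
$K = -197308$ ($K = 2 - 197310 = -197308$)
$B = 394616$ ($B = \left(-2\right) \left(-197308\right) = 394616$)
$\frac{B + \left(519 \left(316 - -336\right) + R\right)}{d + 2211873} = \frac{394616 + \left(519 \left(316 - -336\right) + 1021\right)}{2391386 + 2211873} = \frac{394616 + \left(519 \left(316 + 336\right) + 1021\right)}{4603259} = \left(394616 + \left(519 \cdot 652 + 1021\right)\right) \frac{1}{4603259} = \left(394616 + \left(338388 + 1021\right)\right) \frac{1}{4603259} = \left(394616 + 339409\right) \frac{1}{4603259} = 734025 \cdot \frac{1}{4603259} = \frac{734025}{4603259}$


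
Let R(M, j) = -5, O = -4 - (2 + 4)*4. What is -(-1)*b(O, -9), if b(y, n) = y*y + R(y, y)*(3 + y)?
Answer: 909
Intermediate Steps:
O = -28 (O = -4 - 6*4 = -4 - 1*24 = -4 - 24 = -28)
b(y, n) = -15 + y² - 5*y (b(y, n) = y*y - 5*(3 + y) = y² + (-15 - 5*y) = -15 + y² - 5*y)
-(-1)*b(O, -9) = -(-1)*(-15 + (-28)² - 5*(-28)) = -(-1)*(-15 + 784 + 140) = -(-1)*909 = -1*(-909) = 909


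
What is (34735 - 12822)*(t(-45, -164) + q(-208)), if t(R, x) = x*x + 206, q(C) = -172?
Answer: 590117090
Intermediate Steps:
t(R, x) = 206 + x² (t(R, x) = x² + 206 = 206 + x²)
(34735 - 12822)*(t(-45, -164) + q(-208)) = (34735 - 12822)*((206 + (-164)²) - 172) = 21913*((206 + 26896) - 172) = 21913*(27102 - 172) = 21913*26930 = 590117090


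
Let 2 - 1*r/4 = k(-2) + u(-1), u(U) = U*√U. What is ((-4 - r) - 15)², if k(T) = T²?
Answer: 105 + 88*I ≈ 105.0 + 88.0*I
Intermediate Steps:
u(U) = U^(3/2)
r = -8 + 4*I (r = 8 - 4*((-2)² + (-1)^(3/2)) = 8 - 4*(4 - I) = 8 + (-16 + 4*I) = -8 + 4*I ≈ -8.0 + 4.0*I)
((-4 - r) - 15)² = ((-4 - (-8 + 4*I)) - 15)² = ((-4 + (8 - 4*I)) - 15)² = ((4 - 4*I) - 15)² = (-11 - 4*I)²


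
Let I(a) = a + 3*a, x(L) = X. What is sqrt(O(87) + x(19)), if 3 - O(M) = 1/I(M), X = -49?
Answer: I*sqrt(1392783)/174 ≈ 6.7825*I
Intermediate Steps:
x(L) = -49
I(a) = 4*a
O(M) = 3 - 1/(4*M)
sqrt(O(87) + x(19)) = sqrt((3 - 1/4/87) - 49) = sqrt((3 - 1/4*1/87) - 49) = sqrt((3 - 1/348) - 49) = sqrt(1043/348 - 49) = sqrt(-16009/348) = I*sqrt(1392783)/174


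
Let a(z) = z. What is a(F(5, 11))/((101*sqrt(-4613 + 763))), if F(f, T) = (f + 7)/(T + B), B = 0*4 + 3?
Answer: -3*I*sqrt(154)/272195 ≈ -0.00013677*I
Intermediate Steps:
B = 3 (B = 0 + 3 = 3)
F(f, T) = (7 + f)/(3 + T) (F(f, T) = (f + 7)/(T + 3) = (7 + f)/(3 + T))
a(F(5, 11))/((101*sqrt(-4613 + 763))) = ((7 + 5)/(3 + 11))/((101*sqrt(-4613 + 763))) = (12/14)/((101*sqrt(-3850))) = ((1/14)*12)/((101*(5*I*sqrt(154)))) = 6/(7*((505*I*sqrt(154)))) = 6*(-I*sqrt(154)/77770)/7 = -3*I*sqrt(154)/272195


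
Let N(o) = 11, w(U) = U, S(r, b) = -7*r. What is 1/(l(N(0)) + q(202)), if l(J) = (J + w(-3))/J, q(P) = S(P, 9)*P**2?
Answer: -11/634665408 ≈ -1.7332e-8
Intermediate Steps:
q(P) = -7*P**3 (q(P) = (-7*P)*P**2 = -7*P**3)
l(J) = (-3 + J)/J (l(J) = (J - 3)/J = (-3 + J)/J)
1/(l(N(0)) + q(202)) = 1/((-3 + 11)/11 - 7*202**3) = 1/((1/11)*8 - 7*8242408) = 1/(8/11 - 57696856) = 1/(-634665408/11) = -11/634665408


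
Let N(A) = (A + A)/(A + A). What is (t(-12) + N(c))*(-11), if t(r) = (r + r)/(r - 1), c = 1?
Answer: -407/13 ≈ -31.308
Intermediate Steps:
t(r) = 2*r/(-1 + r) (t(r) = (2*r)/(-1 + r) = 2*r/(-1 + r))
N(A) = 1 (N(A) = (2*A)/((2*A)) = (2*A)*(1/(2*A)) = 1)
(t(-12) + N(c))*(-11) = (2*(-12)/(-1 - 12) + 1)*(-11) = (2*(-12)/(-13) + 1)*(-11) = (2*(-12)*(-1/13) + 1)*(-11) = (24/13 + 1)*(-11) = (37/13)*(-11) = -407/13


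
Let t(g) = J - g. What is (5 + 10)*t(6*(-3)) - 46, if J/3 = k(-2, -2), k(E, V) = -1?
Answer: 179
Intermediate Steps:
J = -3 (J = 3*(-1) = -3)
t(g) = -3 - g
(5 + 10)*t(6*(-3)) - 46 = (5 + 10)*(-3 - 6*(-3)) - 46 = 15*(-3 - 1*(-18)) - 46 = 15*(-3 + 18) - 46 = 15*15 - 46 = 225 - 46 = 179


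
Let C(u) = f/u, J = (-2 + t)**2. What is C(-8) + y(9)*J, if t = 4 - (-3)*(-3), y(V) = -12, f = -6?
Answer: -2349/4 ≈ -587.25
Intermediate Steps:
t = -5 (t = 4 - 3*3 = 4 - 9 = -5)
J = 49 (J = (-2 - 5)**2 = (-7)**2 = 49)
C(u) = -6/u
C(-8) + y(9)*J = -6/(-8) - 12*49 = -6*(-1/8) - 588 = 3/4 - 588 = -2349/4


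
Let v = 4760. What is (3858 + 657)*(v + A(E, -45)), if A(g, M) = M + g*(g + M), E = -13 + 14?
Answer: 21089565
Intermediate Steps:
E = 1
A(g, M) = M + g*(M + g)
(3858 + 657)*(v + A(E, -45)) = (3858 + 657)*(4760 + (-45 + 1² - 45*1)) = 4515*(4760 + (-45 + 1 - 45)) = 4515*(4760 - 89) = 4515*4671 = 21089565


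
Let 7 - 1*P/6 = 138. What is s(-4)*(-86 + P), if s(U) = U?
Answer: 3488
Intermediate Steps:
P = -786 (P = 42 - 6*138 = 42 - 828 = -786)
s(-4)*(-86 + P) = -4*(-86 - 786) = -4*(-872) = 3488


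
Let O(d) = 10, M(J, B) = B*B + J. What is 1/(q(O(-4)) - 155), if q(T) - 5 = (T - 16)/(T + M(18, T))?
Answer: -64/9603 ≈ -0.0066646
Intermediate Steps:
M(J, B) = J + B² (M(J, B) = B² + J = J + B²)
q(T) = 5 + (-16 + T)/(18 + T + T²) (q(T) = 5 + (T - 16)/(T + (18 + T²)) = 5 + (-16 + T)/(18 + T + T²))
1/(q(O(-4)) - 155) = 1/((74 + 5*10² + 6*10)/(18 + 10 + 10²) - 155) = 1/((74 + 5*100 + 60)/(18 + 10 + 100) - 155) = 1/((74 + 500 + 60)/128 - 155) = 1/((1/128)*634 - 155) = 1/(317/64 - 155) = 1/(-9603/64) = -64/9603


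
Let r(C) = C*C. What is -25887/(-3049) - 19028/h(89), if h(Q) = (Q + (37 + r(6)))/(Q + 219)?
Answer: -8932424441/246969 ≈ -36168.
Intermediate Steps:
r(C) = C²
h(Q) = (73 + Q)/(219 + Q) (h(Q) = (Q + (37 + 6²))/(Q + 219) = (Q + (37 + 36))/(219 + Q) = (Q + 73)/(219 + Q) = (73 + Q)/(219 + Q))
-25887/(-3049) - 19028/h(89) = -25887/(-3049) - 19028*(219 + 89)/(73 + 89) = -25887*(-1/3049) - 19028/(162/308) = 25887/3049 - 19028/((1/308)*162) = 25887/3049 - 19028/81/154 = 25887/3049 - 19028*154/81 = 25887/3049 - 2930312/81 = -8932424441/246969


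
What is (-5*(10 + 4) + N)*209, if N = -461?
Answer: -110979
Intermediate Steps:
(-5*(10 + 4) + N)*209 = (-5*(10 + 4) - 461)*209 = (-5*14 - 461)*209 = (-70 - 461)*209 = -531*209 = -110979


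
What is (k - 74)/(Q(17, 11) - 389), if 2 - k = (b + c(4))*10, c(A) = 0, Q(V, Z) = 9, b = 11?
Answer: 91/190 ≈ 0.47895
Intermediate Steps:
k = -108 (k = 2 - (11 + 0)*10 = 2 - 11*10 = 2 - 1*110 = 2 - 110 = -108)
(k - 74)/(Q(17, 11) - 389) = (-108 - 74)/(9 - 389) = -182/(-380) = -182*(-1/380) = 91/190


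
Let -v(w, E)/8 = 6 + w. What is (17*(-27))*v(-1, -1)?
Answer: 18360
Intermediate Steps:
v(w, E) = -48 - 8*w (v(w, E) = -8*(6 + w) = -48 - 8*w)
(17*(-27))*v(-1, -1) = (17*(-27))*(-48 - 8*(-1)) = -459*(-48 + 8) = -459*(-40) = 18360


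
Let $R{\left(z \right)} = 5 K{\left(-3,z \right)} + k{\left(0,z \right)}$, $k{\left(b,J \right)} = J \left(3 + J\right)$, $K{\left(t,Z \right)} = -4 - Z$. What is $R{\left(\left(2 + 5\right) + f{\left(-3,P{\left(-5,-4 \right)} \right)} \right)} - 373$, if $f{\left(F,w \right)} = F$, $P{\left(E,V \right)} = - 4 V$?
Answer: $-385$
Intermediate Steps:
$R{\left(z \right)} = -20 - 5 z + z \left(3 + z\right)$ ($R{\left(z \right)} = 5 \left(-4 - z\right) + z \left(3 + z\right) = \left(-20 - 5 z\right) + z \left(3 + z\right) = -20 - 5 z + z \left(3 + z\right)$)
$R{\left(\left(2 + 5\right) + f{\left(-3,P{\left(-5,-4 \right)} \right)} \right)} - 373 = \left(-20 + \left(\left(2 + 5\right) - 3\right)^{2} - 2 \left(\left(2 + 5\right) - 3\right)\right) - 373 = \left(-20 + \left(7 - 3\right)^{2} - 2 \left(7 - 3\right)\right) - 373 = \left(-20 + 4^{2} - 8\right) - 373 = \left(-20 + 16 - 8\right) - 373 = -12 - 373 = -385$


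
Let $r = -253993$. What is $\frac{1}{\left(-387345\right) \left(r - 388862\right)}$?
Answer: $\frac{1}{249006669975} \approx 4.016 \cdot 10^{-12}$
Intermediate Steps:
$\frac{1}{\left(-387345\right) \left(r - 388862\right)} = \frac{1}{\left(-387345\right) \left(-253993 - 388862\right)} = - \frac{1}{387345 \left(-253993 - 388862\right)} = - \frac{1}{387345 \left(-642855\right)} = \left(- \frac{1}{387345}\right) \left(- \frac{1}{642855}\right) = \frac{1}{249006669975}$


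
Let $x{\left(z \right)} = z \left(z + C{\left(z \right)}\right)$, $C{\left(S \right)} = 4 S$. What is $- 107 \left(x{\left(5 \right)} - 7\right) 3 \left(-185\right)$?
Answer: $7007430$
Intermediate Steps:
$x{\left(z \right)} = 5 z^{2}$ ($x{\left(z \right)} = z \left(z + 4 z\right) = z 5 z = 5 z^{2}$)
$- 107 \left(x{\left(5 \right)} - 7\right) 3 \left(-185\right) = - 107 \left(5 \cdot 5^{2} - 7\right) 3 \left(-185\right) = - 107 \left(5 \cdot 25 - 7\right) 3 \left(-185\right) = - 107 \left(125 - 7\right) 3 \left(-185\right) = - 107 \cdot 118 \cdot 3 \left(-185\right) = \left(-107\right) 354 \left(-185\right) = \left(-37878\right) \left(-185\right) = 7007430$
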